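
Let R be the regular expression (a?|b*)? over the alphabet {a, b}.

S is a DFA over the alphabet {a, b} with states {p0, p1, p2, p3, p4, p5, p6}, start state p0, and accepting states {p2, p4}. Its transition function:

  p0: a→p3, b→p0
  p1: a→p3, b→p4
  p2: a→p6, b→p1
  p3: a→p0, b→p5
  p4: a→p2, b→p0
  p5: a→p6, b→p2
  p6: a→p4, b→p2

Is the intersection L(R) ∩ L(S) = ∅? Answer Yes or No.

Converting the expression R to a DFA (subset construction, then merging equivalent states) gives the minimal DFA with states {r0, r1, r2, r3}, start state r0, accepting states {r0, r1, r2} and transitions r0: a→r1, b→r2; r1: a→r3, b→r3; r2: a→r3, b→r2; r3: a→r3, b→r3.
Exploring the product automaton R × S from the start pair (r0, p0), following both machines on each input symbol, reaches 10 state pairs: (r0, p0), (r1, p3), (r2, p0), (r3, p0), (r3, p5), (r3, p3), (r3, p6), (r3, p2), (r3, p4), (r3, p1).
R accepts in {r0, r1, r2} and S accepts in {p2, p4}; no reachable pair has both components accepting, so no string drives both machines to acceptance simultaneously and L(R) ∩ L(S) = ∅.
So no string is accepted by both, and the intersection is empty.

Yes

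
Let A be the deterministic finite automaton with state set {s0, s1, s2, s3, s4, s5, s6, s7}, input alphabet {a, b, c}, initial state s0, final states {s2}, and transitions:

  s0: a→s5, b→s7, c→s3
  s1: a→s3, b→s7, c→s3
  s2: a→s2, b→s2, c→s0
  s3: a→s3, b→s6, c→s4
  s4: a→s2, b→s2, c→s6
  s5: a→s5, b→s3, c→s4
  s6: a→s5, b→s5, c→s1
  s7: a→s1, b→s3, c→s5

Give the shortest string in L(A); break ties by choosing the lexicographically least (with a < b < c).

A breadth-first search from s0 reaches an accepting state first via the path s0 → s5 → s4 → s2 on input aca.
No string of length < 3 is accepted (BFS exhausts all shorter strings without reaching an accepting state), and aca is the lexicographically least accepting string of length 3.

aca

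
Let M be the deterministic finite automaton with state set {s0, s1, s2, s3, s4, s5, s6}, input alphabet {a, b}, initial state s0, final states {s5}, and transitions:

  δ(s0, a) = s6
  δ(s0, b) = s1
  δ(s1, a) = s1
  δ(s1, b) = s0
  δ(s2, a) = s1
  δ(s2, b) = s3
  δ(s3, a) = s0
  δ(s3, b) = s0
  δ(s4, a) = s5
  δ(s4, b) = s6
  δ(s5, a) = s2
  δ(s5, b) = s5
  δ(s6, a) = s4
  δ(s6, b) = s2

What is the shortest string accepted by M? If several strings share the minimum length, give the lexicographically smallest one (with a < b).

A breadth-first search from s0 reaches an accepting state first via the path s0 → s6 → s4 → s5 on input aaa.
No string of length < 3 is accepted (BFS exhausts all shorter strings without reaching an accepting state), and aaa is the lexicographically least accepting string of length 3.

aaa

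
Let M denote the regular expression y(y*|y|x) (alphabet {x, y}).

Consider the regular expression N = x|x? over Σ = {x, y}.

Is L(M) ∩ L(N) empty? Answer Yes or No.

Yes

Converting the expression M to a DFA (subset construction, then merging equivalent states) gives the minimal DFA with states {m0, m1, m2, m3, m4}, start state m0, accepting states {m2, m3, m4} and transitions m0: x→m1, y→m2; m1: x→m1, y→m1; m2: x→m3, y→m4; m3: x→m1, y→m1; m4: x→m1, y→m4.
Converting the expression N to a DFA (subset construction, then merging equivalent states) gives the minimal DFA with states {n0, n1, n2}, start state n0, accepting states {n0, n1} and transitions n0: x→n1, y→n2; n1: x→n2, y→n2; n2: x→n2, y→n2.
Exploring the product automaton M × N from the start pair (m0, n0), following both machines on each input symbol, reaches 6 state pairs: (m0, n0), (m1, n1), (m2, n2), (m1, n2), (m3, n2), (m4, n2).
M accepts in {m2, m3, m4} and N accepts in {n0, n1}; no reachable pair has both components accepting, so no string drives both machines to acceptance simultaneously and L(M) ∩ L(N) = ∅.
So no string is accepted by both, and the intersection is empty.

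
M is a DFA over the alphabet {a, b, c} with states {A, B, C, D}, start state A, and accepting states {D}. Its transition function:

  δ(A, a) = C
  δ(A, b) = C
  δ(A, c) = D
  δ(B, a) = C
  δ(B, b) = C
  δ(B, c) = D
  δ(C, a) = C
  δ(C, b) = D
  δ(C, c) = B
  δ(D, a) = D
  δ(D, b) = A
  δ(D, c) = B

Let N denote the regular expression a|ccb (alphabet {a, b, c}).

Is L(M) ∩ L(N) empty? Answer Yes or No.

Converting the expression N to a DFA (subset construction, then merging equivalent states) gives the minimal DFA with states {n0, n1, n2, n3, n4}, start state n0, accepting states {n1} and transitions n0: a→n1, b→n2, c→n3; n1: a→n2, b→n2, c→n2; n2: a→n2, b→n2, c→n2; n3: a→n2, b→n2, c→n4; n4: a→n2, b→n1, c→n2.
Exploring the product automaton M × N from the start pair (A, n0), following both machines on each input symbol, reaches 8 state pairs: (A, n0), (C, n1), (C, n2), (D, n3), (D, n2), (B, n2), (A, n2), (B, n4).
M accepts in {D} and N accepts in {n1}; no reachable pair has both components accepting, so no string drives both machines to acceptance simultaneously and L(M) ∩ L(N) = ∅.
So no string is accepted by both, and the intersection is empty.

Yes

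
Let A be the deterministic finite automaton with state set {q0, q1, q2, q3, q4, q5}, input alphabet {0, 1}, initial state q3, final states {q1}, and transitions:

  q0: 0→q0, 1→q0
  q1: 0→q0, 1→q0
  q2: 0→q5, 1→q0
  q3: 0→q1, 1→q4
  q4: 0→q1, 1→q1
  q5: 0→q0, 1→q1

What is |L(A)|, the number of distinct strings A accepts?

The useful subgraph on states {q1, q3, q4} is acyclic, so L(A) is finite; the longest accepting path visits 3 useful states, giving maximum string length 2.
Counting accepting paths from q3 by length: 1 of length 1, 2 of length 2. Total 3.

3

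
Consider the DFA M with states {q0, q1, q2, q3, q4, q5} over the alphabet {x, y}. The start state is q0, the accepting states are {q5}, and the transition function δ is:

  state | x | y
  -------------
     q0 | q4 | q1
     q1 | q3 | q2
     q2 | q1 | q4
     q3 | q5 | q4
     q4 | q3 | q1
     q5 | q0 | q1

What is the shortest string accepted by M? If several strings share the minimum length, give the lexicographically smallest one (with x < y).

A breadth-first search from q0 reaches an accepting state first via the path q0 → q4 → q3 → q5 on input xxx.
No string of length < 3 is accepted (BFS exhausts all shorter strings without reaching an accepting state), and xxx is the lexicographically least accepting string of length 3.

xxx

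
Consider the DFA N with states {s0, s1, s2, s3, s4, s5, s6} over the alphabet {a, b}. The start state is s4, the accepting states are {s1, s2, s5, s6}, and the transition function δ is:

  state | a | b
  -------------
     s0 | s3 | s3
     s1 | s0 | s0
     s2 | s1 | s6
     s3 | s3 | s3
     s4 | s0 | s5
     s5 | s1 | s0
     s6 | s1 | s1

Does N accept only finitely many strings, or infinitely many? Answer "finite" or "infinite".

finite

The useful states (reachable from s4 and able to reach an accepting state) are {s1, s4, s5}.
Restricted to these states the transition graph has no cycle, so every accepting path has bounded length and L is finite.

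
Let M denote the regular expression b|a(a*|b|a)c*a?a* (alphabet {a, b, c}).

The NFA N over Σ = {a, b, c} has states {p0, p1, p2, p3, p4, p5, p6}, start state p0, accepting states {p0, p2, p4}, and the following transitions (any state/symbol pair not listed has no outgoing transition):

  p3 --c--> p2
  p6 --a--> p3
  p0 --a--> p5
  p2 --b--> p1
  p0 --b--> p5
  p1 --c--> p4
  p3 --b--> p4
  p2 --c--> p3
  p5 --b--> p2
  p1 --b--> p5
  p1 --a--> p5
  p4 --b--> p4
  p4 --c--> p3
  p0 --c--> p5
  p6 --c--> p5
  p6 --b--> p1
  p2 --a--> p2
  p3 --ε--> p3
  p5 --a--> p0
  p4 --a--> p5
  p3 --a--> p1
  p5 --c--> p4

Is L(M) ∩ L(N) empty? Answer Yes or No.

No

The string aa is accepted by both M and N.
Hence L(M) ∩ L(N) ≠ ∅.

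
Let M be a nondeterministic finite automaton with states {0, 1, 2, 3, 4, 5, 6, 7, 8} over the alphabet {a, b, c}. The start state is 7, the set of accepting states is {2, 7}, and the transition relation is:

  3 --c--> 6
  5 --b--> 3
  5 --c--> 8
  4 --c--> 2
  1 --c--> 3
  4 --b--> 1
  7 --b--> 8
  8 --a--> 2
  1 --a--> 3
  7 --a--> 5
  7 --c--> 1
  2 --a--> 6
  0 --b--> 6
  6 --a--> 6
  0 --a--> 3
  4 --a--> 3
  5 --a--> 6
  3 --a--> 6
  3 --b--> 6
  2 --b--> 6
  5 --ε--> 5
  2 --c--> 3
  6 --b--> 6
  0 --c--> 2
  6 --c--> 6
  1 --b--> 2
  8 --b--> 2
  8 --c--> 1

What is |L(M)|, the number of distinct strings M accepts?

The useful subgraph on states {1, 2, 5, 7, 8} is acyclic, so L(M) is finite; the longest accepting path visits 5 useful states, giving maximum string length 4.
Counting accepting paths from 7 by length: 1 of length 0, 3 of length 2, 3 of length 3, 1 of length 4. Total 8.

8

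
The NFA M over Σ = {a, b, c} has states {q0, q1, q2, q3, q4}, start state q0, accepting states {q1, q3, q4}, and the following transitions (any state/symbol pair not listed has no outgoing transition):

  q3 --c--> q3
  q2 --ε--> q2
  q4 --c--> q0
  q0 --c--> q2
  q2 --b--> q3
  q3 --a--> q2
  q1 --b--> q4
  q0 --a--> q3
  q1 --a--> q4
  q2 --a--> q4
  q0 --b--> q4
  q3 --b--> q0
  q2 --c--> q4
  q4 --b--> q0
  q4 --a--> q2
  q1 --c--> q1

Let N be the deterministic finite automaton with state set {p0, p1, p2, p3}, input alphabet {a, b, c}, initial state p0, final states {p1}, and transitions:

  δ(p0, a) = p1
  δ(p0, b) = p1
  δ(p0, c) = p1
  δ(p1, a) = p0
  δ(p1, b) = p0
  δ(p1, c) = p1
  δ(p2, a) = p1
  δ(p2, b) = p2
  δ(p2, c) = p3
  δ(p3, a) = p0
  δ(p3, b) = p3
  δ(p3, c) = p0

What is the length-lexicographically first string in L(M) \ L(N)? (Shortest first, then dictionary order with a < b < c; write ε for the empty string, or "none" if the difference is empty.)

The string ca is accepted by M but not by N.
No shorter string lies in the difference, and ca is the lexicographically first length-2 string in L(M) \ L(N).

ca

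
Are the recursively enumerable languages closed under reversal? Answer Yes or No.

Reverse the input and run the recogniser for L on it; this accepts exactly Lᴿ.
So the recursively enumerable languages are closed under reversal.

Yes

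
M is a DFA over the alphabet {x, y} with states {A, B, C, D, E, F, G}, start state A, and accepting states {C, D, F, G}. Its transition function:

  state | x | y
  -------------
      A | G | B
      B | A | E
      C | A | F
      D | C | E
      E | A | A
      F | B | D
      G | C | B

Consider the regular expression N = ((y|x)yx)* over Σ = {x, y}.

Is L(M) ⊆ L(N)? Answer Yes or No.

The string x is in L(M) but not in L(N).
So L(M) ⊄ L(N).

No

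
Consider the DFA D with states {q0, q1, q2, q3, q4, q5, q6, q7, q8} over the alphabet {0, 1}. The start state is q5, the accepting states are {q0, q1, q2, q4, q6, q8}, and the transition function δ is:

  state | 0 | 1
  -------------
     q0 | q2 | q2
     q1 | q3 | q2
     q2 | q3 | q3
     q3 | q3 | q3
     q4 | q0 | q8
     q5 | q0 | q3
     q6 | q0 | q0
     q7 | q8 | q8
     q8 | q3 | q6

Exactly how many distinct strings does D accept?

3

The useful subgraph on states {q0, q2, q5} is acyclic, so L(D) is finite; the longest accepting path visits 3 useful states, giving maximum string length 2.
Counting accepting paths from q5 by length: 1 of length 1, 2 of length 2. Total 3.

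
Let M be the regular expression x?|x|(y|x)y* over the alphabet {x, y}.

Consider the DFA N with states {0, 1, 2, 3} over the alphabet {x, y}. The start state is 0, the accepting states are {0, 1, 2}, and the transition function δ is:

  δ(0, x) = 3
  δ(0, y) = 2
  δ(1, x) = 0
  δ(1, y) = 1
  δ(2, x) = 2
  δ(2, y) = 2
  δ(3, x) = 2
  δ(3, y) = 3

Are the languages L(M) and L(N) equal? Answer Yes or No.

No

The string x is accepted by M but rejected by N.
So L(M) ≠ L(N).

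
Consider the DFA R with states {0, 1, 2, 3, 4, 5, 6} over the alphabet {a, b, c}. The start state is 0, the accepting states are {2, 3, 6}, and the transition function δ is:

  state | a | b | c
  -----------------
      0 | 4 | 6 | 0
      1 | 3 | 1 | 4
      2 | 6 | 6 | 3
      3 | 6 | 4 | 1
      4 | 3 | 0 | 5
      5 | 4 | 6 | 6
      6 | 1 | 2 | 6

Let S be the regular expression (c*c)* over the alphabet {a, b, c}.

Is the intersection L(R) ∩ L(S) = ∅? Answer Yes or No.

Yes

Converting the expression S to a DFA (subset construction, then merging equivalent states) gives the minimal DFA with states {s0, s1}, start state s0, accepting states {s0} and transitions s0: a→s1, b→s1, c→s0; s1: a→s1, b→s1, c→s1.
Exploring the product automaton R × S from the start pair (0, s0), following both machines on each input symbol, reaches 8 state pairs: (0, s0), (4, s1), (6, s1), (3, s1), (0, s1), (5, s1), (1, s1), (2, s1).
R accepts in {2, 3, 6} and S accepts in {s0}; no reachable pair has both components accepting, so no string drives both machines to acceptance simultaneously and L(R) ∩ L(S) = ∅.
So no string is accepted by both, and the intersection is empty.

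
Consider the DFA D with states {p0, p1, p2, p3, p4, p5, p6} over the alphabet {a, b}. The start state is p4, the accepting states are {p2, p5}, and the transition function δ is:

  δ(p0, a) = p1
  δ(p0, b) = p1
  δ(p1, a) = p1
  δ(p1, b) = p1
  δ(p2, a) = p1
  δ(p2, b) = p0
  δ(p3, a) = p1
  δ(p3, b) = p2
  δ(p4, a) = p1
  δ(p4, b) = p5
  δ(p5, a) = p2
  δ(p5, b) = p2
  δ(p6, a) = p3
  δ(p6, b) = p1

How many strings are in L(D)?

3

The useful subgraph on states {p2, p4, p5} is acyclic, so L(D) is finite; the longest accepting path visits 3 useful states, giving maximum string length 2.
Counting accepting paths from p4 by length: 1 of length 1, 2 of length 2. Total 3.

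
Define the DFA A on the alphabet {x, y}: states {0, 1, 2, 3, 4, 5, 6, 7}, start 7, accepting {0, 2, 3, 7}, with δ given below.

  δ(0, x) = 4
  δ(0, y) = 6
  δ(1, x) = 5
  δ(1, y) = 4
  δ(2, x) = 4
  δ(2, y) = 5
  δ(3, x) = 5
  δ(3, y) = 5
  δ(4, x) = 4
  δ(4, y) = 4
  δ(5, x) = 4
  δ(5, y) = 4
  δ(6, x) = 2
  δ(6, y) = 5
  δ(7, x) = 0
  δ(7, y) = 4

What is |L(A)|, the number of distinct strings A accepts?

3

The useful subgraph on states {0, 2, 6, 7} is acyclic, so L(A) is finite; the longest accepting path visits 4 useful states, giving maximum string length 3.
Counting accepting paths from 7 by length: 1 of length 0, 1 of length 1, 1 of length 3. Total 3.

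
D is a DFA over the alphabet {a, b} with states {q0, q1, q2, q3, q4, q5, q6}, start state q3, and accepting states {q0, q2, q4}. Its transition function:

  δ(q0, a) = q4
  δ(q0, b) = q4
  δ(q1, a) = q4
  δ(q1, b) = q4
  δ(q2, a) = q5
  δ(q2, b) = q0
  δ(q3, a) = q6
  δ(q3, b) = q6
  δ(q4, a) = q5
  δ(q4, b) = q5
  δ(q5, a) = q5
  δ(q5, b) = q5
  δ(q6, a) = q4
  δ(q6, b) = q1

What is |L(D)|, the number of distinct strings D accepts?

The useful subgraph on states {q1, q3, q4, q6} is acyclic, so L(D) is finite; the longest accepting path visits 4 useful states, giving maximum string length 3.
Counting accepting paths from q3 by length: 2 of length 2, 4 of length 3. Total 6.

6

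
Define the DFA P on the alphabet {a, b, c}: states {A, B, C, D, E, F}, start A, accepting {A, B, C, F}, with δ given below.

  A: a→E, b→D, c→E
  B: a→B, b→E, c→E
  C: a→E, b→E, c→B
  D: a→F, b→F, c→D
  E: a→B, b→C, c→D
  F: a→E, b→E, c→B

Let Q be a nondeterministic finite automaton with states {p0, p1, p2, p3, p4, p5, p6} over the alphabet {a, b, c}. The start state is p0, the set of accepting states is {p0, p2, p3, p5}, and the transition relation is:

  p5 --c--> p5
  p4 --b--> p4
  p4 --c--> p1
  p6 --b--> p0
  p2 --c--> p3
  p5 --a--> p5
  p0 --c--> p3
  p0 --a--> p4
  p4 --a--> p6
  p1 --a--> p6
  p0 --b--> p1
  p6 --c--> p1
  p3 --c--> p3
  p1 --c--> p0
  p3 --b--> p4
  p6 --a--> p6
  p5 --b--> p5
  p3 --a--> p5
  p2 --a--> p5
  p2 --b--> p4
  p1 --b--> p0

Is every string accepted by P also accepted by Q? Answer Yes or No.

The string aa is in L(P) but not in L(Q).
So L(P) ⊄ L(Q).

No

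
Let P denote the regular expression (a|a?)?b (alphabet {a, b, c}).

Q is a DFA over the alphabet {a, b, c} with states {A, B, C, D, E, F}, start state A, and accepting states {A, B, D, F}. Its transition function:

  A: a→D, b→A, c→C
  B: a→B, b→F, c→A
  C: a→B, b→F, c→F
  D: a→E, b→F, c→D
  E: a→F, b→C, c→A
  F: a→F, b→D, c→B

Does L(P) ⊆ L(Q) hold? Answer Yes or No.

Converting the expression P to a DFA (subset construction, then merging equivalent states) gives the minimal DFA with states {p0, p1, p2, p3}, start state p0, accepting states {p2} and transitions p0: a→p1, b→p2, c→p3; p1: a→p3, b→p2, c→p3; p2: a→p3, b→p3, c→p3; p3: a→p3, b→p3, c→p3.
Exploring the product automaton P × Q from the start pair (p0, A), following both machines on each input symbol, reaches 10 state pairs: (p0, A), (p1, D), (p2, A), (p3, C), (p3, E), (p2, F), (p3, D), (p3, A), (p3, B), (p3, F).
P accepts in {p2} and Q accepts in {A, B, D, F}. The reachable pairs whose P-component is accepting are (p2, A), (p2, F); in each of them the Q-component is accepting too, so the product for L(P) \ L(Q) (P-component accepting, Q-component rejecting) has no reachable accepting pair and the difference is empty.
Hence every string in L(P) is also in L(Q).

Yes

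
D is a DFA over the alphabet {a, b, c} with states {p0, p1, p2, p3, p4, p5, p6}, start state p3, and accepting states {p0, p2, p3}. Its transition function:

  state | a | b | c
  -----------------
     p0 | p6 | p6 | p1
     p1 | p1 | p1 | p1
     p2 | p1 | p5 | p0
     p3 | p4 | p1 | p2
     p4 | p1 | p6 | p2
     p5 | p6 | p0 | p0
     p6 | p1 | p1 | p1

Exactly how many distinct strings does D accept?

The useful subgraph on states {p0, p2, p3, p4, p5} is acyclic, so L(D) is finite; the longest accepting path visits 5 useful states, giving maximum string length 4.
Counting accepting paths from p3 by length: 1 of length 0, 1 of length 1, 2 of length 2, 3 of length 3, 2 of length 4. Total 9.

9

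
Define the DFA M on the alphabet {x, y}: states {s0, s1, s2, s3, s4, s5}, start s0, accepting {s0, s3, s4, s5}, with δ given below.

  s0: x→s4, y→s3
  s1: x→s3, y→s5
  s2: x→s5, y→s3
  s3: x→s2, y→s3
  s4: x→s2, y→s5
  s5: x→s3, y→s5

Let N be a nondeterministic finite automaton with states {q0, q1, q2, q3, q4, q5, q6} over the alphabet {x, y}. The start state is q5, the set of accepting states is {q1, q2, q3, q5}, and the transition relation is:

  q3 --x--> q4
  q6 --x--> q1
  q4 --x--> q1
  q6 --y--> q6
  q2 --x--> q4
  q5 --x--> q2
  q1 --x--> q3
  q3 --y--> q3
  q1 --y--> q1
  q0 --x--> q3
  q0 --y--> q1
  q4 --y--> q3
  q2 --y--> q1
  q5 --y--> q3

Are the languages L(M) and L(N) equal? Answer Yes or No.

Exploring the product automaton M × N from the start pair (s0, q5), following both machines on each input symbol, reaches 5 state pairs: (s0, q5), (s4, q2), (s3, q3), (s2, q4), (s5, q1).
M accepts in {s0, s3, s4, s5} and N accepts in {q1, q2, q3, q5}. In every reachable pair the two components are either both accepting — (s0, q5), (s4, q2), (s3, q3), (s5, q1) — or both non-accepting, so no string is accepted by exactly one of the machines: L(M) \ L(N) and L(N) \ L(M) are both empty.
Hence every string is accepted by M iff it is accepted by N, and the two languages coincide.

Yes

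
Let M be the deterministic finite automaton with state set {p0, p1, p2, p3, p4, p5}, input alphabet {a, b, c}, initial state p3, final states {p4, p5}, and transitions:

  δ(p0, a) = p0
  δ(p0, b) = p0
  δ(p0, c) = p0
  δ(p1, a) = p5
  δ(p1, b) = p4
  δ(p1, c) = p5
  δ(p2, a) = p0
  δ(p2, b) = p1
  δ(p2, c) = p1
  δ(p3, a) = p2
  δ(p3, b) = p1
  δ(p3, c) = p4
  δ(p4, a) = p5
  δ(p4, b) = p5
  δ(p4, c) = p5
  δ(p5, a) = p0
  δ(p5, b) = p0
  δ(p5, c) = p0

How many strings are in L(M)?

22

The useful subgraph on states {p1, p2, p3, p4, p5} is acyclic, so L(M) is finite; the longest accepting path visits 5 useful states, giving maximum string length 4.
Counting accepting paths from p3 by length: 1 of length 1, 6 of length 2, 9 of length 3, 6 of length 4. Total 22.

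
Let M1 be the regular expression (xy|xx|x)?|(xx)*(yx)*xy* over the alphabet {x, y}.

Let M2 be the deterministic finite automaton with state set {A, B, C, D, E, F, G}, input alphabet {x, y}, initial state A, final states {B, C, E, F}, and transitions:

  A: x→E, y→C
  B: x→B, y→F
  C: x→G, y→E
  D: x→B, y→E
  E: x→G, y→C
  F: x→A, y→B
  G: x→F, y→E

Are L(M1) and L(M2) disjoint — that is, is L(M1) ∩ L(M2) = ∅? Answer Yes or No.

The string x is accepted by both M1 and M2.
Hence L(M1) ∩ L(M2) ≠ ∅.

No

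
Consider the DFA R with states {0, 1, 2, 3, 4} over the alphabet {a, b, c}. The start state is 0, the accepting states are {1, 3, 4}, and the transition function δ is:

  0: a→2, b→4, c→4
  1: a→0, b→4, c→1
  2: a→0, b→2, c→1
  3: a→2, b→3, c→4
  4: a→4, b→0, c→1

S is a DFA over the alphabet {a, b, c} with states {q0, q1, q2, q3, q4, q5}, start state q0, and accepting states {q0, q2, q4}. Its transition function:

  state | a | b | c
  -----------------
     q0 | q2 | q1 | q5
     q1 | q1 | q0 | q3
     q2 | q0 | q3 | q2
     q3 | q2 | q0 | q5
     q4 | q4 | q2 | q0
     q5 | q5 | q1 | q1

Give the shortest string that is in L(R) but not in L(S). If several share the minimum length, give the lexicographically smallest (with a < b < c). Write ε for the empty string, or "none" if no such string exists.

b

The string b is accepted by R but not by S.
No shorter string lies in the difference, and b is the lexicographically first length-1 string in L(R) \ L(S).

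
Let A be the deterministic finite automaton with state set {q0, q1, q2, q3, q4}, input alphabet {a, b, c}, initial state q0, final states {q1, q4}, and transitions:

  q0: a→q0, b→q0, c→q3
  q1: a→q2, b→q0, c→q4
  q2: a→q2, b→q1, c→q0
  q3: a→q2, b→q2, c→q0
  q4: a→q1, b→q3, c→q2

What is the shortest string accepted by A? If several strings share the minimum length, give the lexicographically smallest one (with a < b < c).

A breadth-first search from q0 reaches an accepting state first via the path q0 → q3 → q2 → q1 on input cab.
No string of length < 3 is accepted (BFS exhausts all shorter strings without reaching an accepting state), and cab is the lexicographically least accepting string of length 3.

cab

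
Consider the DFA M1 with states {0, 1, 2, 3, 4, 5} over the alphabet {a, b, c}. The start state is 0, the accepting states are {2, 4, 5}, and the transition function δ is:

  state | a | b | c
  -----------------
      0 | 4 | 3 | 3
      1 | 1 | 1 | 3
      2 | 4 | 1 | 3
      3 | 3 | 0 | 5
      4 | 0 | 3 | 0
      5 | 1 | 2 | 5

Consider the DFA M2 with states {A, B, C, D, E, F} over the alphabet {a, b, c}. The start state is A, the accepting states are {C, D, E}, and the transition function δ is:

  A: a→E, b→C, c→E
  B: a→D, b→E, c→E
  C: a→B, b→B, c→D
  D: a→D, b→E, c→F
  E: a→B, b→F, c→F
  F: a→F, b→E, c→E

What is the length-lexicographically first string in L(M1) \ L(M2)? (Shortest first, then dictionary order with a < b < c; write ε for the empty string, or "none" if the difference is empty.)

The string cc is accepted by M1 but not by M2.
No shorter string lies in the difference, and cc is the lexicographically first length-2 string in L(M1) \ L(M2).

cc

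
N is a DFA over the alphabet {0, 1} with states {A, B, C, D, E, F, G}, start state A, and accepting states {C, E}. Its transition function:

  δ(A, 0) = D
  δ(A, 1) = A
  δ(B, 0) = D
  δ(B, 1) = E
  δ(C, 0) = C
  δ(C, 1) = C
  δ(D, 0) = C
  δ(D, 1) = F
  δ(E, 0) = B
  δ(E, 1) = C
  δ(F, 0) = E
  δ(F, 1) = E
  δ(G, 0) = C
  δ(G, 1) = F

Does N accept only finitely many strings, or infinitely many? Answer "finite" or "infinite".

infinite

State A is reachable from the start and can reach an accepting state, and it lies on the cycle A → A.
Traversing that cycle any number of times yields accepted strings of unbounded length, so the language is infinite.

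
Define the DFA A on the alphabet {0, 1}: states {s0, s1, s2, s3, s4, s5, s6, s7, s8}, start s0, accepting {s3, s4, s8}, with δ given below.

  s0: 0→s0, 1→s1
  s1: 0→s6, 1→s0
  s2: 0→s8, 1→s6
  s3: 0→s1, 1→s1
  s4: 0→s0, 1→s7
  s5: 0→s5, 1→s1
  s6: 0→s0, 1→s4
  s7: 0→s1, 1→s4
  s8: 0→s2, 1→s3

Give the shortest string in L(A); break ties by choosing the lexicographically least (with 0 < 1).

A breadth-first search from s0 reaches an accepting state first via the path s0 → s1 → s6 → s4 on input 101.
No string of length < 3 is accepted (BFS exhausts all shorter strings without reaching an accepting state), and 101 is the lexicographically least accepting string of length 3.

101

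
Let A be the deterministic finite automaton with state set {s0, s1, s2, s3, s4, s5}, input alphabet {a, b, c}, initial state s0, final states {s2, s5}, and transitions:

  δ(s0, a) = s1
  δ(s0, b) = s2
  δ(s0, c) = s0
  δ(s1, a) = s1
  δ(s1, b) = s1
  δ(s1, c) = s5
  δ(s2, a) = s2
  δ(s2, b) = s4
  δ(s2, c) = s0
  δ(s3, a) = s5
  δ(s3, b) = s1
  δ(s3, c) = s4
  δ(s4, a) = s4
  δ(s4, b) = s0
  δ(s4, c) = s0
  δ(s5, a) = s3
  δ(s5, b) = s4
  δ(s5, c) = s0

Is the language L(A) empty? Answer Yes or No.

No

The string b is accepted: the run s0 → s2 ends in the accepting state s2.
Since at least one string is accepted, L(A) is not empty.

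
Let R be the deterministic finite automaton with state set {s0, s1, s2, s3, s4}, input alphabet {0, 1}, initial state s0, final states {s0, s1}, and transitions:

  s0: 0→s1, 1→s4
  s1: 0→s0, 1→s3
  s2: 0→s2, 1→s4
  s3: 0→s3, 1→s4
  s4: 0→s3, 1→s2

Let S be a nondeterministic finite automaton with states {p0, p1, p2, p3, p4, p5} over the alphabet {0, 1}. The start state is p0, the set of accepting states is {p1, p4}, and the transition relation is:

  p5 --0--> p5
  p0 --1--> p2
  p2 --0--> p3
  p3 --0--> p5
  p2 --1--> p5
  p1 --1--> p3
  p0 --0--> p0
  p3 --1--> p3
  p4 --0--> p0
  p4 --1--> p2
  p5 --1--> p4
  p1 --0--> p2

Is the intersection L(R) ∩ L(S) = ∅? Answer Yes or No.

Exploring the product automaton R × S from the start pair (s0, p0), following both machines on each input symbol, reaches 15 state pairs: (s0, p0), (s1, p0), (s4, p2), (s3, p2), (s3, p3), (s2, p5), (s4, p5), (s3, p5), (s4, p3), (s4, p4), (s2, p4), (s2, p3), (s3, p0), (s2, p2), (s2, p0).
R accepts in {s0, s1} and S accepts in {p1, p4}; no reachable pair has both components accepting, so no string drives both machines to acceptance simultaneously and L(R) ∩ L(S) = ∅.
So no string is accepted by both, and the intersection is empty.

Yes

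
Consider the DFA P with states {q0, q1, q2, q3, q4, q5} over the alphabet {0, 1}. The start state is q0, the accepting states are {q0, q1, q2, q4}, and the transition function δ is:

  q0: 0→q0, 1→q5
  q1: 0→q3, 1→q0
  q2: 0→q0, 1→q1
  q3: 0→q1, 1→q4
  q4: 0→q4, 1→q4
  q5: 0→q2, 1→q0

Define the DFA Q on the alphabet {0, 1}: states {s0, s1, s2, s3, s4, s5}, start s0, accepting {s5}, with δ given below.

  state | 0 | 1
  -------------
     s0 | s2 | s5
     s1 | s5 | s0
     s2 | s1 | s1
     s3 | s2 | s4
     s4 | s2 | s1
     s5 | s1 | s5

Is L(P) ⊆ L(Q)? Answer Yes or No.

No

The empty string ε is in L(P) but not in L(Q).
So L(P) ⊄ L(Q).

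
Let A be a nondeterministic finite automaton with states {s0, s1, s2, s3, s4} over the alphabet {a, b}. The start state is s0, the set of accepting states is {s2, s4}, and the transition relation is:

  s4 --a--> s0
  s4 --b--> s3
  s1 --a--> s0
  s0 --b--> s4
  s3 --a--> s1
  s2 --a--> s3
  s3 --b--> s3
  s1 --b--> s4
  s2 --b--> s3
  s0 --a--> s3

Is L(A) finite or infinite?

infinite

State s0 is reachable from the start and can reach an accepting state, and it lies on the cycle s0 → s3 → s1 → s0.
Traversing that cycle any number of times yields accepted strings of unbounded length, so the language is infinite.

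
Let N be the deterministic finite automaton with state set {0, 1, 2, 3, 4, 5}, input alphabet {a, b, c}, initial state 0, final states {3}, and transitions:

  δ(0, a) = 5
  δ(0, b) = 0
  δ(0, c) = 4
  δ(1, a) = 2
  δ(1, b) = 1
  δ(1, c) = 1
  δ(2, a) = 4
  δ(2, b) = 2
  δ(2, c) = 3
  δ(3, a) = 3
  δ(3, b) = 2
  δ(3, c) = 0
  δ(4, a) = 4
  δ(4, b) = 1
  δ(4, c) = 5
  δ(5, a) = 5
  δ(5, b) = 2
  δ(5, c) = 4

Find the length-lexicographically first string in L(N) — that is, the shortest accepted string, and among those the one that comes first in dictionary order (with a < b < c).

abc

A breadth-first search from 0 reaches an accepting state first via the path 0 → 5 → 2 → 3 on input abc.
No string of length < 3 is accepted (BFS exhausts all shorter strings without reaching an accepting state), and abc is the lexicographically least accepting string of length 3.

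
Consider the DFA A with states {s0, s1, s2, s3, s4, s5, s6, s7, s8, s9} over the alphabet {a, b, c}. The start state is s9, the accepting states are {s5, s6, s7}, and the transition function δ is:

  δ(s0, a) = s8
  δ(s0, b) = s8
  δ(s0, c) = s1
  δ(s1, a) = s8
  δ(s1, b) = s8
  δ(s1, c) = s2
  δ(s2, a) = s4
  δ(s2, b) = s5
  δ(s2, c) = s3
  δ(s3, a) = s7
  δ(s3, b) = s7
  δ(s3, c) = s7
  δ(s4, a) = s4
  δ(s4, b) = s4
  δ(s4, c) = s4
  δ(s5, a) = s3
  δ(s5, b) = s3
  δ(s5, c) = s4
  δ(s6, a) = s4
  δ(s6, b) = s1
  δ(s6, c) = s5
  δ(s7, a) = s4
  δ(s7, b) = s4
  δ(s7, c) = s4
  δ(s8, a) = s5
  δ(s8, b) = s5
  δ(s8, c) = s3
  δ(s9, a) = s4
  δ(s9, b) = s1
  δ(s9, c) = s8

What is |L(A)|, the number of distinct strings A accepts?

61

The useful subgraph on states {s1, s2, s3, s5, s7, s8, s9} is acyclic, so L(A) is finite; the longest accepting path visits 6 useful states, giving maximum string length 5.
Counting accepting paths from s9 by length: 2 of length 2, 8 of length 3, 21 of length 4, 30 of length 5. Total 61.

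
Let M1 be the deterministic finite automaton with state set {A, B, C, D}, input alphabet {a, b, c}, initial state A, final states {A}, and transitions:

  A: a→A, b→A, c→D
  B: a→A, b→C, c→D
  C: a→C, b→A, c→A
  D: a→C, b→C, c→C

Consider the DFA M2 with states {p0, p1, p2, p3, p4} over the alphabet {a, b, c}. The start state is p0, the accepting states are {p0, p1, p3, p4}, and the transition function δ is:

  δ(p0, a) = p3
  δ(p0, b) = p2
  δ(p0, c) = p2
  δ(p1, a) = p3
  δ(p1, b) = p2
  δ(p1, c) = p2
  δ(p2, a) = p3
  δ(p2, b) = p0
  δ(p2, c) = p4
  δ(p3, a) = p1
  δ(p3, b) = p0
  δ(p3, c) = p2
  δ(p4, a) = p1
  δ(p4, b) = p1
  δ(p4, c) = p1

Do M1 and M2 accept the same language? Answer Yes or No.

No

The string b is accepted by M1 but rejected by M2.
So L(M1) ≠ L(M2).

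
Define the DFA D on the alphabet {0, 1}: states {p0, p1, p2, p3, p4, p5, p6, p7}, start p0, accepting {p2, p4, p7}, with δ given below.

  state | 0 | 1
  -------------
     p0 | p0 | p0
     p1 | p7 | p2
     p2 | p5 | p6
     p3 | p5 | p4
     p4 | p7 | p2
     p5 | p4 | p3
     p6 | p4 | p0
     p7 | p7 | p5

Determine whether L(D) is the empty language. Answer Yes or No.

The states reachable from the start state are {p0}.
None of the accepting states {p2, p4, p7} is reachable, so no string is accepted and L(D) = ∅.

Yes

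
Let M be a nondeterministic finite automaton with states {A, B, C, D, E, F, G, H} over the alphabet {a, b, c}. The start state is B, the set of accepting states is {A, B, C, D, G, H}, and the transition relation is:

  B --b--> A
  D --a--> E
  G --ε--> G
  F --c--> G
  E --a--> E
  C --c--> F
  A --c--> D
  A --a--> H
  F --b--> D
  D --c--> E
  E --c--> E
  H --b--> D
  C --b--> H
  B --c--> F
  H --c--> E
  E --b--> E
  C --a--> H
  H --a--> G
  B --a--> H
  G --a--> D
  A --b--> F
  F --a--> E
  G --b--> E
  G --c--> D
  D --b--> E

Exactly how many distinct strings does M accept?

The useful subgraph on states {A, B, D, F, G, H} is acyclic, so L(M) is finite; the longest accepting path visits 5 useful states, giving maximum string length 4.
Counting accepting paths from B by length: 1 of length 0, 2 of length 1, 6 of length 2, 8 of length 3, 4 of length 4. Total 21.

21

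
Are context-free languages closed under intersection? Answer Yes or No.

No

{aⁿbⁿcᵐ : m,n≥0} and {aᵐbⁿcⁿ : m,n≥0} are both context-free, but their intersection {aⁿbⁿcⁿ : n≥0} is not (pumping lemma).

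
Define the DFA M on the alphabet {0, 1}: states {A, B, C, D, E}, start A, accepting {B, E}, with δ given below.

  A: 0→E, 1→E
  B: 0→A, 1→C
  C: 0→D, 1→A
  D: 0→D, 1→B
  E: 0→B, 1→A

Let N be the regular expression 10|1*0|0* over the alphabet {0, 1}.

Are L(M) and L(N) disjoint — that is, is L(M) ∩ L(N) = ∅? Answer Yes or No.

The string 0 is accepted by both M and N.
Hence L(M) ∩ L(N) ≠ ∅.

No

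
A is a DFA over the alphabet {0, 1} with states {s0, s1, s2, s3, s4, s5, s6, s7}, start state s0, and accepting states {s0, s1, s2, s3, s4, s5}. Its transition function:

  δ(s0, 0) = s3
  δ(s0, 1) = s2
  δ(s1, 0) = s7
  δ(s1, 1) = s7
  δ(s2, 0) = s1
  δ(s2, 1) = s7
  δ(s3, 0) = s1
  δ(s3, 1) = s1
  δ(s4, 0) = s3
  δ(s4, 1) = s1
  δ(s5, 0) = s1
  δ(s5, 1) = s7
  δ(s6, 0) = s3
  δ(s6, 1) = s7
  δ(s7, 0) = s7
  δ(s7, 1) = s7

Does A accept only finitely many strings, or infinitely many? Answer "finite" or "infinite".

finite

The useful states (reachable from s0 and able to reach an accepting state) are {s0, s1, s2, s3}.
Restricted to these states the transition graph has no cycle, so every accepting path has bounded length and L is finite.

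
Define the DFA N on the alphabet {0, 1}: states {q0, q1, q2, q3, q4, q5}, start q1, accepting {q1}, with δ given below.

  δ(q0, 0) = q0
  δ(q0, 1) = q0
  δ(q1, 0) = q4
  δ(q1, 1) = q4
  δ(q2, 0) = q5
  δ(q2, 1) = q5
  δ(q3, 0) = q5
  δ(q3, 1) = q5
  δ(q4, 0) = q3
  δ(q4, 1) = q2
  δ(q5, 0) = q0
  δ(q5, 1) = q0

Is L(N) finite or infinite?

The useful states (reachable from q1 and able to reach an accepting state) are {q1}.
Restricted to these states the transition graph has no cycle, so every accepting path has bounded length and L is finite.

finite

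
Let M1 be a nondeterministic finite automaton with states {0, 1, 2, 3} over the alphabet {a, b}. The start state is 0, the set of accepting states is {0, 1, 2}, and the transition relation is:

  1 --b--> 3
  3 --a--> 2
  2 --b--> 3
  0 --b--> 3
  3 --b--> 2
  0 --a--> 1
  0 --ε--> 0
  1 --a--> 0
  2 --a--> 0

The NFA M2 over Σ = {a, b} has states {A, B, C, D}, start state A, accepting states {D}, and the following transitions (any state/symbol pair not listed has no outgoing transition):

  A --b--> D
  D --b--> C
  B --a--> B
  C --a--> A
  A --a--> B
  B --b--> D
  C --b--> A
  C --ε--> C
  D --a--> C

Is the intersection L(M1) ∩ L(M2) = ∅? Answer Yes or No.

No

The string babb is accepted by both M1 and M2.
Hence L(M1) ∩ L(M2) ≠ ∅.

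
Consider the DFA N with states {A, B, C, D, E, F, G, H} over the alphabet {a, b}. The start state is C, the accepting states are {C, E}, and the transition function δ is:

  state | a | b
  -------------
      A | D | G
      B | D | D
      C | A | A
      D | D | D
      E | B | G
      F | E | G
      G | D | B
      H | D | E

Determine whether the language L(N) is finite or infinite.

finite

The useful states (reachable from C and able to reach an accepting state) are {C}.
Restricted to these states the transition graph has no cycle, so every accepting path has bounded length and L is finite.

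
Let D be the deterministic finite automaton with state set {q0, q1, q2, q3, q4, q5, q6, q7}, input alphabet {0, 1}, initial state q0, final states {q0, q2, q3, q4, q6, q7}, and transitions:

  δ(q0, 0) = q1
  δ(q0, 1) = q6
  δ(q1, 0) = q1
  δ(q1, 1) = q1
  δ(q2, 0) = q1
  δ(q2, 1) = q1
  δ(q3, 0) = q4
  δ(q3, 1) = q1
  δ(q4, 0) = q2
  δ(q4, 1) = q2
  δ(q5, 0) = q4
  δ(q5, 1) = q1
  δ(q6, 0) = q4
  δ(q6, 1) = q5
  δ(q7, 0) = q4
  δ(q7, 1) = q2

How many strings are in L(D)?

The useful subgraph on states {q0, q2, q4, q5, q6} is acyclic, so L(D) is finite; the longest accepting path visits 5 useful states, giving maximum string length 4.
Counting accepting paths from q0 by length: 1 of length 0, 1 of length 1, 1 of length 2, 3 of length 3, 2 of length 4. Total 8.

8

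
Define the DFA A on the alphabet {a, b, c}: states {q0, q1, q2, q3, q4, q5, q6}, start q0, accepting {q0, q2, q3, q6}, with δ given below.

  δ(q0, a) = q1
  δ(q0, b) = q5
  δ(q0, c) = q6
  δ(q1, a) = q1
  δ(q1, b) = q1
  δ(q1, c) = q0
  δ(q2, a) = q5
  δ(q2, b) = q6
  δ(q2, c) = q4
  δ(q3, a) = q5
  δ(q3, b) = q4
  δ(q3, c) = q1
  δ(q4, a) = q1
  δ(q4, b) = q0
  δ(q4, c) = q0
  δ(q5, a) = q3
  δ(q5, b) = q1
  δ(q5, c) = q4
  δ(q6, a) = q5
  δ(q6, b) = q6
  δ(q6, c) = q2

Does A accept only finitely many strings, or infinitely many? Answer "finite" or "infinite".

infinite

State q0 is reachable from the start and can reach an accepting state, and it lies on the cycle q0 → q1 → q0.
Traversing that cycle any number of times yields accepted strings of unbounded length, so the language is infinite.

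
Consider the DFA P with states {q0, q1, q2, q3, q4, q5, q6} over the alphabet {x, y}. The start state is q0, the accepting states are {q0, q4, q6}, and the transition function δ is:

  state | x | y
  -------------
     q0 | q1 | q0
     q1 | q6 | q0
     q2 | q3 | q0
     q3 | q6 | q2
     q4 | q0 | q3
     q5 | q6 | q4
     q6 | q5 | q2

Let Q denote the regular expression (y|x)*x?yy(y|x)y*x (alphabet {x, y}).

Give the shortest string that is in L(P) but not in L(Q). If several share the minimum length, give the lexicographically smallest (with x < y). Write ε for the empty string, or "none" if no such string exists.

The empty string ε is accepted by P but not by Q.
Since ε is the unique shortest string, it is the required witness.

ε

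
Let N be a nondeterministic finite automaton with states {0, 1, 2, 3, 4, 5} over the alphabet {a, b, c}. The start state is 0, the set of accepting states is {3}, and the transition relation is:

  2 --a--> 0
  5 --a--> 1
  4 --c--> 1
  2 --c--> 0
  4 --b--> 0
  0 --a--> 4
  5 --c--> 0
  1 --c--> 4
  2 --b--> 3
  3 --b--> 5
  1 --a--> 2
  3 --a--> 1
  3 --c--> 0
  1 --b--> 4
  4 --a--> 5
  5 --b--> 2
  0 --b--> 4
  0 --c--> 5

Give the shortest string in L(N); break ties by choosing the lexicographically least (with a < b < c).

A breadth-first search from 0 reaches an accepting state first via the path 0 → 5 → 2 → 3 on input cbb.
No string of length < 3 is accepted (BFS exhausts all shorter strings without reaching an accepting state), and cbb is the lexicographically least accepting string of length 3.

cbb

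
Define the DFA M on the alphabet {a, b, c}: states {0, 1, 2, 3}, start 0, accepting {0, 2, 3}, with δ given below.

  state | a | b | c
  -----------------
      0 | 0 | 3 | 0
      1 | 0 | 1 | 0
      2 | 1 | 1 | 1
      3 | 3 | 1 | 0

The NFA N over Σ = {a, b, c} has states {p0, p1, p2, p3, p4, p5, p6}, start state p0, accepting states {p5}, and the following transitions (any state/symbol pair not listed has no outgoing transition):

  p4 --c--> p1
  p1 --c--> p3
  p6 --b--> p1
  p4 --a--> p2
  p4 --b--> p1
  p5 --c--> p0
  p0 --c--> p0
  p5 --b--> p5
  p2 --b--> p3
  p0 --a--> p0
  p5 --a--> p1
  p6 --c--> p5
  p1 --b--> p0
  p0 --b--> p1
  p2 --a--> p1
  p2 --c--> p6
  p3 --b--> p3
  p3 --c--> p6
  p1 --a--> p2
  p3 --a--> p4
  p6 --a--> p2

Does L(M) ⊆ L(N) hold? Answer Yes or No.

No

The empty string ε is in L(M) but not in L(N).
So L(M) ⊄ L(N).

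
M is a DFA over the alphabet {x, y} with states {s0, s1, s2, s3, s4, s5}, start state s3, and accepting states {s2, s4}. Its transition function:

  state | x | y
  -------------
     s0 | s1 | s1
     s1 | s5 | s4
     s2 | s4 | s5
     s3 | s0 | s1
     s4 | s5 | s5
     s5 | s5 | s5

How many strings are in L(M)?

The useful subgraph on states {s0, s1, s3, s4} is acyclic, so L(M) is finite; the longest accepting path visits 4 useful states, giving maximum string length 3.
Counting accepting paths from s3 by length: 1 of length 2, 2 of length 3. Total 3.

3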